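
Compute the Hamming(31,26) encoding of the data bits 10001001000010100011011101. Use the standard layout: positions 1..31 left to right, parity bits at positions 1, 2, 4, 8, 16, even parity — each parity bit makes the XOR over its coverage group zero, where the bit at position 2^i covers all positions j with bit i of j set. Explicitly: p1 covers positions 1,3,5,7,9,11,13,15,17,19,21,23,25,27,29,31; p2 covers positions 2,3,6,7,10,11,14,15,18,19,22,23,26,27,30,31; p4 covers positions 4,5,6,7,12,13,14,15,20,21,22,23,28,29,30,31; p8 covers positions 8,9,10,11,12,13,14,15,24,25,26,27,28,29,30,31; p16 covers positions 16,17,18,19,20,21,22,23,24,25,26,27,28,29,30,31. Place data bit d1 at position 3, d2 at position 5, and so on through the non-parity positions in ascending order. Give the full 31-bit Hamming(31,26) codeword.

0011000010010000010100011011101

Place data bits at non-power-of-two positions: b3=1, b5=0, b6=0, b7=0, b9=1, b10=0, b11=0, b12=1, b13=0, b14=0, b15=0, b17=0, b18=1, b19=0, b20=1, b21=0, b22=0, b23=0, b24=1, b25=1, b26=0, b27=1, b28=1, b29=1, b30=0, b31=1.
p1 = XOR of data positions {3,5,7,9,11,13,15,17,19,21,23,25,27,29,31} = 1⊕0⊕0⊕1⊕0⊕0⊕0⊕0⊕0⊕0⊕0⊕1⊕1⊕1⊕1 = 0
p2 = XOR of data positions {3,6,7,10,11,14,15,18,19,22,23,26,27,30,31} = 1⊕0⊕0⊕0⊕0⊕0⊕0⊕1⊕0⊕0⊕0⊕0⊕1⊕0⊕1 = 0
p4 = XOR of data positions {5,6,7,12,13,14,15,20,21,22,23,28,29,30,31} = 0⊕0⊕0⊕1⊕0⊕0⊕0⊕1⊕0⊕0⊕0⊕1⊕1⊕0⊕1 = 1
p8 = XOR of data positions {9,10,11,12,13,14,15,24,25,26,27,28,29,30,31} = 1⊕0⊕0⊕1⊕0⊕0⊕0⊕1⊕1⊕0⊕1⊕1⊕1⊕0⊕1 = 0
p16 = XOR of data positions {17,18,19,20,21,22,23,24,25,26,27,28,29,30,31} = 0⊕1⊕0⊕1⊕0⊕0⊕0⊕1⊕1⊕0⊕1⊕1⊕1⊕0⊕1 = 0
Codeword b1..b31 = 0011000010010000010100011011101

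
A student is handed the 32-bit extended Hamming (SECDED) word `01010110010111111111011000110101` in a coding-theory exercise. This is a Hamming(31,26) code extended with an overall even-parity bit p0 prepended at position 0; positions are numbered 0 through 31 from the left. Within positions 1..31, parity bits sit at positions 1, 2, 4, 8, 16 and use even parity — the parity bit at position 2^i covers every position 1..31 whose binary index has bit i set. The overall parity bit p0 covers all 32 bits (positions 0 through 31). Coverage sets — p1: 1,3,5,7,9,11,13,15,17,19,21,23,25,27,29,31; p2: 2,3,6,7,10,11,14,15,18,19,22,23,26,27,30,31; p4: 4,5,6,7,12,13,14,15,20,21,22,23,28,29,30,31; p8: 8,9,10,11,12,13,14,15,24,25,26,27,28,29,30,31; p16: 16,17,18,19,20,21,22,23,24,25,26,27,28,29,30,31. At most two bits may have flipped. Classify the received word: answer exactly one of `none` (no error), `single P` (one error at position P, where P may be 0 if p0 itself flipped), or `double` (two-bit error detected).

double

s1: b1⊕b3⊕b5⊕b7⊕b9⊕b11⊕b13⊕b15⊕b17⊕b19⊕b21⊕b23⊕b25⊕b27⊕b29⊕b31 = 1⊕1⊕1⊕0⊕1⊕1⊕1⊕1⊕1⊕1⊕1⊕0⊕0⊕1⊕1⊕1 = 1
s2: b2⊕b3⊕b6⊕b7⊕b10⊕b11⊕b14⊕b15⊕b18⊕b19⊕b22⊕b23⊕b26⊕b27⊕b30⊕b31 = 0⊕1⊕1⊕0⊕0⊕1⊕1⊕1⊕1⊕1⊕1⊕0⊕1⊕1⊕0⊕1 = 1
s4: b4⊕b5⊕b6⊕b7⊕b12⊕b13⊕b14⊕b15⊕b20⊕b21⊕b22⊕b23⊕b28⊕b29⊕b30⊕b31 = 0⊕1⊕1⊕0⊕1⊕1⊕1⊕1⊕0⊕1⊕1⊕0⊕0⊕1⊕0⊕1 = 0
s8: b8⊕b9⊕b10⊕b11⊕b12⊕b13⊕b14⊕b15⊕b24⊕b25⊕b26⊕b27⊕b28⊕b29⊕b30⊕b31 = 0⊕1⊕0⊕1⊕1⊕1⊕1⊕1⊕0⊕0⊕1⊕1⊕0⊕1⊕0⊕1 = 0
s16: b16⊕b17⊕b18⊕b19⊕b20⊕b21⊕b22⊕b23⊕b24⊕b25⊕b26⊕b27⊕b28⊕b29⊕b30⊕b31 = 1⊕1⊕1⊕1⊕0⊕1⊕1⊕0⊕0⊕0⊕1⊕1⊕0⊕1⊕0⊕1 = 0
Syndrome (s16...s1) = 00011 → position 3.
Overall parity (XOR of all 32 bits, including p0): 0⊕1⊕0⊕1⊕0⊕1⊕1⊕0⊕0⊕1⊕0⊕1⊕1⊕1⊕1⊕1⊕1⊕1⊕1⊕1⊕0⊕1⊕1⊕0⊕0⊕0⊕1⊕1⊕0⊕1⊕0⊕1 = 0
Overall=0, syndrome position=3 → double-bit error detected (uncorrectable).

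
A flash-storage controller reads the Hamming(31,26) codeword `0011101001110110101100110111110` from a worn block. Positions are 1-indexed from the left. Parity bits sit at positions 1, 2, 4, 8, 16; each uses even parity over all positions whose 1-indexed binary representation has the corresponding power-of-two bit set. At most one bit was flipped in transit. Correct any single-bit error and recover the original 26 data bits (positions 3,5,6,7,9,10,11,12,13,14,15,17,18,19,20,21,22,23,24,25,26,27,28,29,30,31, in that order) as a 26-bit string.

11010111001101100110111110

s1: b1⊕b3⊕b5⊕b7⊕b9⊕b11⊕b13⊕b15⊕b17⊕b19⊕b21⊕b23⊕b25⊕b27⊕b29⊕b31 = 0⊕1⊕1⊕1⊕0⊕1⊕0⊕1⊕1⊕1⊕0⊕1⊕0⊕1⊕1⊕0 = 0
s2: b2⊕b3⊕b6⊕b7⊕b10⊕b11⊕b14⊕b15⊕b18⊕b19⊕b22⊕b23⊕b26⊕b27⊕b30⊕b31 = 0⊕1⊕0⊕1⊕1⊕1⊕1⊕1⊕0⊕1⊕0⊕1⊕1⊕1⊕1⊕0 = 1
s4: b4⊕b5⊕b6⊕b7⊕b12⊕b13⊕b14⊕b15⊕b20⊕b21⊕b22⊕b23⊕b28⊕b29⊕b30⊕b31 = 1⊕1⊕0⊕1⊕1⊕0⊕1⊕1⊕1⊕0⊕0⊕1⊕1⊕1⊕1⊕0 = 1
s8: b8⊕b9⊕b10⊕b11⊕b12⊕b13⊕b14⊕b15⊕b24⊕b25⊕b26⊕b27⊕b28⊕b29⊕b30⊕b31 = 0⊕0⊕1⊕1⊕1⊕0⊕1⊕1⊕1⊕0⊕1⊕1⊕1⊕1⊕1⊕0 = 1
s16: b16⊕b17⊕b18⊕b19⊕b20⊕b21⊕b22⊕b23⊕b24⊕b25⊕b26⊕b27⊕b28⊕b29⊕b30⊕b31 = 0⊕1⊕0⊕1⊕1⊕0⊕0⊕1⊕1⊕0⊕1⊕1⊕1⊕1⊕1⊕0 = 0
Syndrome (s16...s1) = 01110 → position 14.
Flip bit 14: corrected codeword = 0011101001110010101100110111110
Data bits at positions 3,5,6,7,9,10,11,12,13,14,15,17,18,19,20,21,22,23,24,25,26,27,28,29,30,31: 11010111001101100110111110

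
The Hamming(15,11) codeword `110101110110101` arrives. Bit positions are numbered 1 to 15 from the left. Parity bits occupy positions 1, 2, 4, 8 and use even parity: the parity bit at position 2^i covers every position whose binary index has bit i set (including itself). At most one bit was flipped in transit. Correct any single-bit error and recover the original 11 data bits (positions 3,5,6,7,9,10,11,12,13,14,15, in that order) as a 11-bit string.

s1: b1⊕b3⊕b5⊕b7⊕b9⊕b11⊕b13⊕b15 = 1⊕0⊕0⊕1⊕0⊕1⊕1⊕1 = 1
s2: b2⊕b3⊕b6⊕b7⊕b10⊕b11⊕b14⊕b15 = 1⊕0⊕1⊕1⊕1⊕1⊕0⊕1 = 0
s4: b4⊕b5⊕b6⊕b7⊕b12⊕b13⊕b14⊕b15 = 1⊕0⊕1⊕1⊕0⊕1⊕0⊕1 = 1
s8: b8⊕b9⊕b10⊕b11⊕b12⊕b13⊕b14⊕b15 = 1⊕0⊕1⊕1⊕0⊕1⊕0⊕1 = 1
Syndrome (s8...s1) = 1101 → position 13.
Flip bit 13: corrected codeword = 110101110110001
Data bits at positions 3,5,6,7,9,10,11,12,13,14,15: 00110110001

00110110001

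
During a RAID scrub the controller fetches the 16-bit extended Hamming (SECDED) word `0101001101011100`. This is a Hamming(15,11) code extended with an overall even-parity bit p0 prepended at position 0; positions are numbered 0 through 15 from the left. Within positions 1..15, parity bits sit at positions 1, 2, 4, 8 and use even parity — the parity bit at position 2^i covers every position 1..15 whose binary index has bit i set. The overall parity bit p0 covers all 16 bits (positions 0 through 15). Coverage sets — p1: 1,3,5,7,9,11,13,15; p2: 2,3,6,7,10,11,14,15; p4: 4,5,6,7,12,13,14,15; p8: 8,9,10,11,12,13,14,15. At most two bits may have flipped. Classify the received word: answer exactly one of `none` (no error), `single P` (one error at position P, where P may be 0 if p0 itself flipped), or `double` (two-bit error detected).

none

s1: b1⊕b3⊕b5⊕b7⊕b9⊕b11⊕b13⊕b15 = 1⊕1⊕0⊕1⊕1⊕1⊕1⊕0 = 0
s2: b2⊕b3⊕b6⊕b7⊕b10⊕b11⊕b14⊕b15 = 0⊕1⊕1⊕1⊕0⊕1⊕0⊕0 = 0
s4: b4⊕b5⊕b6⊕b7⊕b12⊕b13⊕b14⊕b15 = 0⊕0⊕1⊕1⊕1⊕1⊕0⊕0 = 0
s8: b8⊕b9⊕b10⊕b11⊕b12⊕b13⊕b14⊕b15 = 0⊕1⊕0⊕1⊕1⊕1⊕0⊕0 = 0
Syndrome (s8...s1) = 0000 → position 0 (no error).
Overall parity (XOR of all 16 bits, including p0): 0⊕1⊕0⊕1⊕0⊕0⊕1⊕1⊕0⊕1⊕0⊕1⊕1⊕1⊕0⊕0 = 0
Overall=0, syndrome position=0 → no error.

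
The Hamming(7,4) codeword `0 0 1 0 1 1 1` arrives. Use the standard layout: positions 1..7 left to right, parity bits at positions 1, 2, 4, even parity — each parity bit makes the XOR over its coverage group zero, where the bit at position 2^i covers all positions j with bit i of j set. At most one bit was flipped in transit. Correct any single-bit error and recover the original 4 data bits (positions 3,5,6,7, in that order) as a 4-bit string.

1110

s1: b1⊕b3⊕b5⊕b7 = 0⊕1⊕1⊕1 = 1
s2: b2⊕b3⊕b6⊕b7 = 0⊕1⊕1⊕1 = 1
s4: b4⊕b5⊕b6⊕b7 = 0⊕1⊕1⊕1 = 1
Syndrome (s4...s1) = 111 → position 7.
Flip bit 7: corrected codeword = 0010110
Data bits at positions 3,5,6,7: 1110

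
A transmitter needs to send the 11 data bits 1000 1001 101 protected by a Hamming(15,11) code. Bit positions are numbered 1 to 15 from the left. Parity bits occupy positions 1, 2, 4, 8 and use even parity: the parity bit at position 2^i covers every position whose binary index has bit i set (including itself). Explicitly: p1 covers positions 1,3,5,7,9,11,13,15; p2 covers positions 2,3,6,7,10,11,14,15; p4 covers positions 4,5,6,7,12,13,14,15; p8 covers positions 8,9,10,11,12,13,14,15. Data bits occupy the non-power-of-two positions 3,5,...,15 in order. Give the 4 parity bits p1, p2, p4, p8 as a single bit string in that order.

0010

Place data bits at non-power-of-two positions: b3=1, b5=0, b6=0, b7=0, b9=1, b10=0, b11=0, b12=1, b13=1, b14=0, b15=1.
p1 = XOR of data positions {3,5,7,9,11,13,15} = 1⊕0⊕0⊕1⊕0⊕1⊕1 = 0
p2 = XOR of data positions {3,6,7,10,11,14,15} = 1⊕0⊕0⊕0⊕0⊕0⊕1 = 0
p4 = XOR of data positions {5,6,7,12,13,14,15} = 0⊕0⊕0⊕1⊕1⊕0⊕1 = 1
p8 = XOR of data positions {9,10,11,12,13,14,15} = 1⊕0⊕0⊕1⊕1⊕0⊕1 = 0
Parity bits p1,p2,p4,p8 = 0010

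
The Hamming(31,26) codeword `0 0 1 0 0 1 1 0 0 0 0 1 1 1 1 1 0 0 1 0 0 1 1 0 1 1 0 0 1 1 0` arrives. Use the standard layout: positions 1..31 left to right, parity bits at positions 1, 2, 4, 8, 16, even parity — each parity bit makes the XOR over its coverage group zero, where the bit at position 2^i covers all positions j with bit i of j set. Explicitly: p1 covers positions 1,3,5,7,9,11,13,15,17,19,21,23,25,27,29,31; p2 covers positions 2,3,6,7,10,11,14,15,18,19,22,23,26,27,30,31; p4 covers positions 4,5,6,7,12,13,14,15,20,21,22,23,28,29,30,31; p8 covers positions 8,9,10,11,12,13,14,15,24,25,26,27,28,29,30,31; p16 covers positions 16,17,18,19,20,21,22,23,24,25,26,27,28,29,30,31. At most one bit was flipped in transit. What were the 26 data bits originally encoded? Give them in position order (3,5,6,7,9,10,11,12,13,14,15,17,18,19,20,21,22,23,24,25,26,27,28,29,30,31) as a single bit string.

s1: b1⊕b3⊕b5⊕b7⊕b9⊕b11⊕b13⊕b15⊕b17⊕b19⊕b21⊕b23⊕b25⊕b27⊕b29⊕b31 = 0⊕1⊕0⊕1⊕0⊕0⊕1⊕1⊕0⊕1⊕0⊕1⊕1⊕0⊕1⊕0 = 0
s2: b2⊕b3⊕b6⊕b7⊕b10⊕b11⊕b14⊕b15⊕b18⊕b19⊕b22⊕b23⊕b26⊕b27⊕b30⊕b31 = 0⊕1⊕1⊕1⊕0⊕0⊕1⊕1⊕0⊕1⊕1⊕1⊕1⊕0⊕1⊕0 = 0
s4: b4⊕b5⊕b6⊕b7⊕b12⊕b13⊕b14⊕b15⊕b20⊕b21⊕b22⊕b23⊕b28⊕b29⊕b30⊕b31 = 0⊕0⊕1⊕1⊕1⊕1⊕1⊕1⊕0⊕0⊕1⊕1⊕0⊕1⊕1⊕0 = 0
s8: b8⊕b9⊕b10⊕b11⊕b12⊕b13⊕b14⊕b15⊕b24⊕b25⊕b26⊕b27⊕b28⊕b29⊕b30⊕b31 = 0⊕0⊕0⊕0⊕1⊕1⊕1⊕1⊕0⊕1⊕1⊕0⊕0⊕1⊕1⊕0 = 0
s16: b16⊕b17⊕b18⊕b19⊕b20⊕b21⊕b22⊕b23⊕b24⊕b25⊕b26⊕b27⊕b28⊕b29⊕b30⊕b31 = 1⊕0⊕0⊕1⊕0⊕0⊕1⊕1⊕0⊕1⊕1⊕0⊕0⊕1⊕1⊕0 = 0
Syndrome (s16...s1) = 00000 → position 0 (no error).
No correction needed.
Data bits at positions 3,5,6,7,9,10,11,12,13,14,15,17,18,19,20,21,22,23,24,25,26,27,28,29,30,31: 10110001111001001101100110

10110001111001001101100110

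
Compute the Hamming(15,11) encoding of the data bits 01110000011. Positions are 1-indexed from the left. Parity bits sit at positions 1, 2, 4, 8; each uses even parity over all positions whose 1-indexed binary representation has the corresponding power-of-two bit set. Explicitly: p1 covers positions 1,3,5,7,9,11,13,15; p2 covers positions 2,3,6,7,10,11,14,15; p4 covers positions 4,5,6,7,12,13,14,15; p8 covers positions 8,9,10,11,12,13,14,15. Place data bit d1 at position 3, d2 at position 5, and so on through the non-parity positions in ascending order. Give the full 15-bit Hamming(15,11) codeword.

100111100000011

Place data bits at non-power-of-two positions: b3=0, b5=1, b6=1, b7=1, b9=0, b10=0, b11=0, b12=0, b13=0, b14=1, b15=1.
p1 = XOR of data positions {3,5,7,9,11,13,15} = 0⊕1⊕1⊕0⊕0⊕0⊕1 = 1
p2 = XOR of data positions {3,6,7,10,11,14,15} = 0⊕1⊕1⊕0⊕0⊕1⊕1 = 0
p4 = XOR of data positions {5,6,7,12,13,14,15} = 1⊕1⊕1⊕0⊕0⊕1⊕1 = 1
p8 = XOR of data positions {9,10,11,12,13,14,15} = 0⊕0⊕0⊕0⊕0⊕1⊕1 = 0
Codeword b1..b15 = 100111100000011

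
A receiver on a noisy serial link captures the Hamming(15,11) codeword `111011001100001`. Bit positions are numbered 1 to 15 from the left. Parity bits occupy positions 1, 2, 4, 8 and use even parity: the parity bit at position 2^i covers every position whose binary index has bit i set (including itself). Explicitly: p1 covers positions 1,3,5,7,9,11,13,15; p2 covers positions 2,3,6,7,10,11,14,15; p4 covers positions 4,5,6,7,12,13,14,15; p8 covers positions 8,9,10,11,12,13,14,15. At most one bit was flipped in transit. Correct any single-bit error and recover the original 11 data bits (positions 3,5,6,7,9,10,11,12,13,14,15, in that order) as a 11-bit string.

11101100000

s1: b1⊕b3⊕b5⊕b7⊕b9⊕b11⊕b13⊕b15 = 1⊕1⊕1⊕0⊕1⊕0⊕0⊕1 = 1
s2: b2⊕b3⊕b6⊕b7⊕b10⊕b11⊕b14⊕b15 = 1⊕1⊕1⊕0⊕1⊕0⊕0⊕1 = 1
s4: b4⊕b5⊕b6⊕b7⊕b12⊕b13⊕b14⊕b15 = 0⊕1⊕1⊕0⊕0⊕0⊕0⊕1 = 1
s8: b8⊕b9⊕b10⊕b11⊕b12⊕b13⊕b14⊕b15 = 0⊕1⊕1⊕0⊕0⊕0⊕0⊕1 = 1
Syndrome (s8...s1) = 1111 → position 15.
Flip bit 15: corrected codeword = 111011001100000
Data bits at positions 3,5,6,7,9,10,11,12,13,14,15: 11101100000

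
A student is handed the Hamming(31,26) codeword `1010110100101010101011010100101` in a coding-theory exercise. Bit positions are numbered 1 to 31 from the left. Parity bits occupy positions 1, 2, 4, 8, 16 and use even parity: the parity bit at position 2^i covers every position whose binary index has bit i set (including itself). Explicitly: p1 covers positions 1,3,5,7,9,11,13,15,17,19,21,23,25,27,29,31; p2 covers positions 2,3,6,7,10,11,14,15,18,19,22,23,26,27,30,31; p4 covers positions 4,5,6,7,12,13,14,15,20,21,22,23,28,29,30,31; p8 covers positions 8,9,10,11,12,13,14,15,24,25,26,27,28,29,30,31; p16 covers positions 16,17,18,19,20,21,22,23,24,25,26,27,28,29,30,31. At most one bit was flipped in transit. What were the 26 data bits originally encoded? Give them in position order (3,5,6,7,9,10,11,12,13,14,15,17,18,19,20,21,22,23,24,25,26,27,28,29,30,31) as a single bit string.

11100010101101011010100101

s1: b1⊕b3⊕b5⊕b7⊕b9⊕b11⊕b13⊕b15⊕b17⊕b19⊕b21⊕b23⊕b25⊕b27⊕b29⊕b31 = 1⊕1⊕1⊕0⊕0⊕1⊕1⊕1⊕1⊕1⊕1⊕0⊕0⊕0⊕1⊕1 = 1
s2: b2⊕b3⊕b6⊕b7⊕b10⊕b11⊕b14⊕b15⊕b18⊕b19⊕b22⊕b23⊕b26⊕b27⊕b30⊕b31 = 0⊕1⊕1⊕0⊕0⊕1⊕0⊕1⊕0⊕1⊕1⊕0⊕1⊕0⊕0⊕1 = 0
s4: b4⊕b5⊕b6⊕b7⊕b12⊕b13⊕b14⊕b15⊕b20⊕b21⊕b22⊕b23⊕b28⊕b29⊕b30⊕b31 = 0⊕1⊕1⊕0⊕0⊕1⊕0⊕1⊕0⊕1⊕1⊕0⊕0⊕1⊕0⊕1 = 0
s8: b8⊕b9⊕b10⊕b11⊕b12⊕b13⊕b14⊕b15⊕b24⊕b25⊕b26⊕b27⊕b28⊕b29⊕b30⊕b31 = 1⊕0⊕0⊕1⊕0⊕1⊕0⊕1⊕1⊕0⊕1⊕0⊕0⊕1⊕0⊕1 = 0
s16: b16⊕b17⊕b18⊕b19⊕b20⊕b21⊕b22⊕b23⊕b24⊕b25⊕b26⊕b27⊕b28⊕b29⊕b30⊕b31 = 0⊕1⊕0⊕1⊕0⊕1⊕1⊕0⊕1⊕0⊕1⊕0⊕0⊕1⊕0⊕1 = 0
Syndrome (s16...s1) = 00001 → position 1.
Flip bit 1: corrected codeword = 0010110100101010101011010100101
Data bits at positions 3,5,6,7,9,10,11,12,13,14,15,17,18,19,20,21,22,23,24,25,26,27,28,29,30,31: 11100010101101011010100101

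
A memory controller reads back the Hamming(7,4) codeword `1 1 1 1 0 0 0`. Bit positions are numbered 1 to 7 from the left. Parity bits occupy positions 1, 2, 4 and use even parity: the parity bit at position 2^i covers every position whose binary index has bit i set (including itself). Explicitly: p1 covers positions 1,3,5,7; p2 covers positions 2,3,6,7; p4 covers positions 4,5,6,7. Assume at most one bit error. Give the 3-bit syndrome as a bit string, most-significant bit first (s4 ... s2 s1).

100

s1: b1⊕b3⊕b5⊕b7 = 1⊕1⊕0⊕0 = 0
s2: b2⊕b3⊕b6⊕b7 = 1⊕1⊕0⊕0 = 0
s4: b4⊕b5⊕b6⊕b7 = 1⊕0⊕0⊕0 = 1
Syndrome (s4...s1) = 100 → position 4.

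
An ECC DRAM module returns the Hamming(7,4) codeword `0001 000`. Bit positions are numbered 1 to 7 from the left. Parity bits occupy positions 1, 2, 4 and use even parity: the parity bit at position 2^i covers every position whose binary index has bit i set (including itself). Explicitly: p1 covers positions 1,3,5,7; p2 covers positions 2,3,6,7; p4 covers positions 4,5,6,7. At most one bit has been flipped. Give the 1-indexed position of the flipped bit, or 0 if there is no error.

4

s1: b1⊕b3⊕b5⊕b7 = 0⊕0⊕0⊕0 = 0
s2: b2⊕b3⊕b6⊕b7 = 0⊕0⊕0⊕0 = 0
s4: b4⊕b5⊕b6⊕b7 = 1⊕0⊕0⊕0 = 1
Syndrome (s4...s1) = 100 → position 4.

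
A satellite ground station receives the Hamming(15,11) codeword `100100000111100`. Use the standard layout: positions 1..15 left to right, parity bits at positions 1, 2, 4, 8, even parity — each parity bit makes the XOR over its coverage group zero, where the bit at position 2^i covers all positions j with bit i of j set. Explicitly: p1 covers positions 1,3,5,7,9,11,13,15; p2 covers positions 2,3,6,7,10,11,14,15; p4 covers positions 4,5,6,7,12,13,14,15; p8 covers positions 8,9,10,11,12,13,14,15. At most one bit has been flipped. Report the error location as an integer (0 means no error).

s1: b1⊕b3⊕b5⊕b7⊕b9⊕b11⊕b13⊕b15 = 1⊕0⊕0⊕0⊕0⊕1⊕1⊕0 = 1
s2: b2⊕b3⊕b6⊕b7⊕b10⊕b11⊕b14⊕b15 = 0⊕0⊕0⊕0⊕1⊕1⊕0⊕0 = 0
s4: b4⊕b5⊕b6⊕b7⊕b12⊕b13⊕b14⊕b15 = 1⊕0⊕0⊕0⊕1⊕1⊕0⊕0 = 1
s8: b8⊕b9⊕b10⊕b11⊕b12⊕b13⊕b14⊕b15 = 0⊕0⊕1⊕1⊕1⊕1⊕0⊕0 = 0
Syndrome (s8...s1) = 0101 → position 5.

5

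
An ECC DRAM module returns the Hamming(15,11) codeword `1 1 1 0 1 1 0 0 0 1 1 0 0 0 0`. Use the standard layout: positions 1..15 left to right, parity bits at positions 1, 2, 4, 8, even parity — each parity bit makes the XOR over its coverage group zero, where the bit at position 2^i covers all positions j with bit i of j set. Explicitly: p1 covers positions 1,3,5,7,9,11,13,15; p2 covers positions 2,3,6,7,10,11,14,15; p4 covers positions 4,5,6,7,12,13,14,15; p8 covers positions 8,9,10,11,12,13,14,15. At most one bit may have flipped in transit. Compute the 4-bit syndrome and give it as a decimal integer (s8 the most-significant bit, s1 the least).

2

s1: b1⊕b3⊕b5⊕b7⊕b9⊕b11⊕b13⊕b15 = 1⊕1⊕1⊕0⊕0⊕1⊕0⊕0 = 0
s2: b2⊕b3⊕b6⊕b7⊕b10⊕b11⊕b14⊕b15 = 1⊕1⊕1⊕0⊕1⊕1⊕0⊕0 = 1
s4: b4⊕b5⊕b6⊕b7⊕b12⊕b13⊕b14⊕b15 = 0⊕1⊕1⊕0⊕0⊕0⊕0⊕0 = 0
s8: b8⊕b9⊕b10⊕b11⊕b12⊕b13⊕b14⊕b15 = 0⊕0⊕1⊕1⊕0⊕0⊕0⊕0 = 0
Syndrome (s8...s1) = 0010 → position 2.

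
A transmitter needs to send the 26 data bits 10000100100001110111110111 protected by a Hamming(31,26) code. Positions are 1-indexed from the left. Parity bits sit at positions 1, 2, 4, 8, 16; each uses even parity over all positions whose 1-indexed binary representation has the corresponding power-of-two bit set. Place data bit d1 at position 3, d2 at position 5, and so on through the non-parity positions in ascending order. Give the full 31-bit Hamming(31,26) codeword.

Place data bits at non-power-of-two positions: b3=1, b5=0, b6=0, b7=0, b9=0, b10=1, b11=0, b12=0, b13=1, b14=0, b15=0, b17=0, b18=0, b19=1, b20=1, b21=1, b22=0, b23=1, b24=1, b25=1, b26=1, b27=1, b28=0, b29=1, b30=1, b31=1.
p1 = XOR of data positions {3,5,7,9,11,13,15,17,19,21,23,25,27,29,31} = 1⊕0⊕0⊕0⊕0⊕1⊕0⊕0⊕1⊕1⊕1⊕1⊕1⊕1⊕1 = 1
p2 = XOR of data positions {3,6,7,10,11,14,15,18,19,22,23,26,27,30,31} = 1⊕0⊕0⊕1⊕0⊕0⊕0⊕0⊕1⊕0⊕1⊕1⊕1⊕1⊕1 = 0
p4 = XOR of data positions {5,6,7,12,13,14,15,20,21,22,23,28,29,30,31} = 0⊕0⊕0⊕0⊕1⊕0⊕0⊕1⊕1⊕0⊕1⊕0⊕1⊕1⊕1 = 1
p8 = XOR of data positions {9,10,11,12,13,14,15,24,25,26,27,28,29,30,31} = 0⊕1⊕0⊕0⊕1⊕0⊕0⊕1⊕1⊕1⊕1⊕0⊕1⊕1⊕1 = 1
p16 = XOR of data positions {17,18,19,20,21,22,23,24,25,26,27,28,29,30,31} = 0⊕0⊕1⊕1⊕1⊕0⊕1⊕1⊕1⊕1⊕1⊕0⊕1⊕1⊕1 = 1
Codeword b1..b31 = 1011000101001001001110111110111

1011000101001001001110111110111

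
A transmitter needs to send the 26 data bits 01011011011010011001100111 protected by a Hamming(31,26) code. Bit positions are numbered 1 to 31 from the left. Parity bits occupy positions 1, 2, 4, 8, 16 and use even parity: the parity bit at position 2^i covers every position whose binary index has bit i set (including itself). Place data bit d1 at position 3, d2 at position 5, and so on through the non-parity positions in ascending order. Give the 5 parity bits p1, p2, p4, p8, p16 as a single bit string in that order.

11000

Place data bits at non-power-of-two positions: b3=0, b5=1, b6=0, b7=1, b9=1, b10=0, b11=1, b12=1, b13=0, b14=1, b15=1, b17=0, b18=1, b19=0, b20=0, b21=1, b22=1, b23=0, b24=0, b25=1, b26=1, b27=0, b28=0, b29=1, b30=1, b31=1.
p1 = XOR of data positions {3,5,7,9,11,13,15,17,19,21,23,25,27,29,31} = 0⊕1⊕1⊕1⊕1⊕0⊕1⊕0⊕0⊕1⊕0⊕1⊕0⊕1⊕1 = 1
p2 = XOR of data positions {3,6,7,10,11,14,15,18,19,22,23,26,27,30,31} = 0⊕0⊕1⊕0⊕1⊕1⊕1⊕1⊕0⊕1⊕0⊕1⊕0⊕1⊕1 = 1
p4 = XOR of data positions {5,6,7,12,13,14,15,20,21,22,23,28,29,30,31} = 1⊕0⊕1⊕1⊕0⊕1⊕1⊕0⊕1⊕1⊕0⊕0⊕1⊕1⊕1 = 0
p8 = XOR of data positions {9,10,11,12,13,14,15,24,25,26,27,28,29,30,31} = 1⊕0⊕1⊕1⊕0⊕1⊕1⊕0⊕1⊕1⊕0⊕0⊕1⊕1⊕1 = 0
p16 = XOR of data positions {17,18,19,20,21,22,23,24,25,26,27,28,29,30,31} = 0⊕1⊕0⊕0⊕1⊕1⊕0⊕0⊕1⊕1⊕0⊕0⊕1⊕1⊕1 = 0
Parity bits p1,p2,p4,p8,p16 = 11000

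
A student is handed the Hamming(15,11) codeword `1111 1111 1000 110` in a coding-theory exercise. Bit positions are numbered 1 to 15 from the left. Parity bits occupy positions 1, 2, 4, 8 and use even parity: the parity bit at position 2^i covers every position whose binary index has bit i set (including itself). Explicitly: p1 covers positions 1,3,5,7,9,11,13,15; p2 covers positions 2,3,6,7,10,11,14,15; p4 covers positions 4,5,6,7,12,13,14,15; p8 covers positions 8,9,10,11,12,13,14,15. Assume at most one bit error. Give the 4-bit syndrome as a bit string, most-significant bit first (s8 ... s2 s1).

s1: b1⊕b3⊕b5⊕b7⊕b9⊕b11⊕b13⊕b15 = 1⊕1⊕1⊕1⊕1⊕0⊕1⊕0 = 0
s2: b2⊕b3⊕b6⊕b7⊕b10⊕b11⊕b14⊕b15 = 1⊕1⊕1⊕1⊕0⊕0⊕1⊕0 = 1
s4: b4⊕b5⊕b6⊕b7⊕b12⊕b13⊕b14⊕b15 = 1⊕1⊕1⊕1⊕0⊕1⊕1⊕0 = 0
s8: b8⊕b9⊕b10⊕b11⊕b12⊕b13⊕b14⊕b15 = 1⊕1⊕0⊕0⊕0⊕1⊕1⊕0 = 0
Syndrome (s8...s1) = 0010 → position 2.

0010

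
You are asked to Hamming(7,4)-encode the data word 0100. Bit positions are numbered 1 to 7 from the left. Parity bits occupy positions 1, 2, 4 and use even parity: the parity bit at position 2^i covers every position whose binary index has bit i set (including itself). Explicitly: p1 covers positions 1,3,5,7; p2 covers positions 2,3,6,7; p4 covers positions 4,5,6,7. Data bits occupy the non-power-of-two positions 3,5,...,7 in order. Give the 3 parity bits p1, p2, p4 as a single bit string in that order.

Place data bits at non-power-of-two positions: b3=0, b5=1, b6=0, b7=0.
p1 = XOR of data positions {3,5,7} = 0⊕1⊕0 = 1
p2 = XOR of data positions {3,6,7} = 0⊕0⊕0 = 0
p4 = XOR of data positions {5,6,7} = 1⊕0⊕0 = 1
Parity bits p1,p2,p4 = 101

101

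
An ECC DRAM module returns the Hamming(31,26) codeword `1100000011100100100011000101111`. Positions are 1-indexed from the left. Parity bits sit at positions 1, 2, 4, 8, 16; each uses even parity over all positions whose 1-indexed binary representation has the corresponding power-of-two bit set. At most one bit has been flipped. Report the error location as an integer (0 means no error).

13

s1: b1⊕b3⊕b5⊕b7⊕b9⊕b11⊕b13⊕b15⊕b17⊕b19⊕b21⊕b23⊕b25⊕b27⊕b29⊕b31 = 1⊕0⊕0⊕0⊕1⊕1⊕0⊕0⊕1⊕0⊕1⊕0⊕0⊕0⊕1⊕1 = 1
s2: b2⊕b3⊕b6⊕b7⊕b10⊕b11⊕b14⊕b15⊕b18⊕b19⊕b22⊕b23⊕b26⊕b27⊕b30⊕b31 = 1⊕0⊕0⊕0⊕1⊕1⊕1⊕0⊕0⊕0⊕1⊕0⊕1⊕0⊕1⊕1 = 0
s4: b4⊕b5⊕b6⊕b7⊕b12⊕b13⊕b14⊕b15⊕b20⊕b21⊕b22⊕b23⊕b28⊕b29⊕b30⊕b31 = 0⊕0⊕0⊕0⊕0⊕0⊕1⊕0⊕0⊕1⊕1⊕0⊕1⊕1⊕1⊕1 = 1
s8: b8⊕b9⊕b10⊕b11⊕b12⊕b13⊕b14⊕b15⊕b24⊕b25⊕b26⊕b27⊕b28⊕b29⊕b30⊕b31 = 0⊕1⊕1⊕1⊕0⊕0⊕1⊕0⊕0⊕0⊕1⊕0⊕1⊕1⊕1⊕1 = 1
s16: b16⊕b17⊕b18⊕b19⊕b20⊕b21⊕b22⊕b23⊕b24⊕b25⊕b26⊕b27⊕b28⊕b29⊕b30⊕b31 = 0⊕1⊕0⊕0⊕0⊕1⊕1⊕0⊕0⊕0⊕1⊕0⊕1⊕1⊕1⊕1 = 0
Syndrome (s16...s1) = 01101 → position 13.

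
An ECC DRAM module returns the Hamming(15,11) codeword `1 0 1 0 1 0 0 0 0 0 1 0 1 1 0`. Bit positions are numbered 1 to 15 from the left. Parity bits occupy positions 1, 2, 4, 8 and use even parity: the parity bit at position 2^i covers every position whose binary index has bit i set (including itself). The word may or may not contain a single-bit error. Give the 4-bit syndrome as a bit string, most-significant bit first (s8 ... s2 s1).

1111

s1: b1⊕b3⊕b5⊕b7⊕b9⊕b11⊕b13⊕b15 = 1⊕1⊕1⊕0⊕0⊕1⊕1⊕0 = 1
s2: b2⊕b3⊕b6⊕b7⊕b10⊕b11⊕b14⊕b15 = 0⊕1⊕0⊕0⊕0⊕1⊕1⊕0 = 1
s4: b4⊕b5⊕b6⊕b7⊕b12⊕b13⊕b14⊕b15 = 0⊕1⊕0⊕0⊕0⊕1⊕1⊕0 = 1
s8: b8⊕b9⊕b10⊕b11⊕b12⊕b13⊕b14⊕b15 = 0⊕0⊕0⊕1⊕0⊕1⊕1⊕0 = 1
Syndrome (s8...s1) = 1111 → position 15.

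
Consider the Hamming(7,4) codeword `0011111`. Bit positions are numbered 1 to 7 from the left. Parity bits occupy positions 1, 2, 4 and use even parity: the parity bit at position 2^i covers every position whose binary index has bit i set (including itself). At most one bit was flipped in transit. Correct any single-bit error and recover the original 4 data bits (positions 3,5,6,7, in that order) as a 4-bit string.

s1: b1⊕b3⊕b5⊕b7 = 0⊕1⊕1⊕1 = 1
s2: b2⊕b3⊕b6⊕b7 = 0⊕1⊕1⊕1 = 1
s4: b4⊕b5⊕b6⊕b7 = 1⊕1⊕1⊕1 = 0
Syndrome (s4...s1) = 011 → position 3.
Flip bit 3: corrected codeword = 0001111
Data bits at positions 3,5,6,7: 0111

0111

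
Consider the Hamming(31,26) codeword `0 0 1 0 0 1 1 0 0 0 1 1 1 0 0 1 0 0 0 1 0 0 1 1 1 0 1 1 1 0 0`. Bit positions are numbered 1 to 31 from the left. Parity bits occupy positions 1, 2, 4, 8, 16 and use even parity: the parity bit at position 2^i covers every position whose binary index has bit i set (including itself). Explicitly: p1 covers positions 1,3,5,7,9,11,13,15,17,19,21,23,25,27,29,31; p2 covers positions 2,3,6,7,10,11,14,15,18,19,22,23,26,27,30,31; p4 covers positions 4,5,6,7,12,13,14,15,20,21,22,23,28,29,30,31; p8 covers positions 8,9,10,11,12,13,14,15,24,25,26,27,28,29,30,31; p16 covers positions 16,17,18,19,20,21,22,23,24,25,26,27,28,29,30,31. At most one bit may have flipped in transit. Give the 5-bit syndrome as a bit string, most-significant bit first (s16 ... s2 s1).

s1: b1⊕b3⊕b5⊕b7⊕b9⊕b11⊕b13⊕b15⊕b17⊕b19⊕b21⊕b23⊕b25⊕b27⊕b29⊕b31 = 0⊕1⊕0⊕1⊕0⊕1⊕1⊕0⊕0⊕0⊕0⊕1⊕1⊕1⊕1⊕0 = 0
s2: b2⊕b3⊕b6⊕b7⊕b10⊕b11⊕b14⊕b15⊕b18⊕b19⊕b22⊕b23⊕b26⊕b27⊕b30⊕b31 = 0⊕1⊕1⊕1⊕0⊕1⊕0⊕0⊕0⊕0⊕0⊕1⊕0⊕1⊕0⊕0 = 0
s4: b4⊕b5⊕b6⊕b7⊕b12⊕b13⊕b14⊕b15⊕b20⊕b21⊕b22⊕b23⊕b28⊕b29⊕b30⊕b31 = 0⊕0⊕1⊕1⊕1⊕1⊕0⊕0⊕1⊕0⊕0⊕1⊕1⊕1⊕0⊕0 = 0
s8: b8⊕b9⊕b10⊕b11⊕b12⊕b13⊕b14⊕b15⊕b24⊕b25⊕b26⊕b27⊕b28⊕b29⊕b30⊕b31 = 0⊕0⊕0⊕1⊕1⊕1⊕0⊕0⊕1⊕1⊕0⊕1⊕1⊕1⊕0⊕0 = 0
s16: b16⊕b17⊕b18⊕b19⊕b20⊕b21⊕b22⊕b23⊕b24⊕b25⊕b26⊕b27⊕b28⊕b29⊕b30⊕b31 = 1⊕0⊕0⊕0⊕1⊕0⊕0⊕1⊕1⊕1⊕0⊕1⊕1⊕1⊕0⊕0 = 0
Syndrome (s16...s1) = 00000 → position 0 (no error).

00000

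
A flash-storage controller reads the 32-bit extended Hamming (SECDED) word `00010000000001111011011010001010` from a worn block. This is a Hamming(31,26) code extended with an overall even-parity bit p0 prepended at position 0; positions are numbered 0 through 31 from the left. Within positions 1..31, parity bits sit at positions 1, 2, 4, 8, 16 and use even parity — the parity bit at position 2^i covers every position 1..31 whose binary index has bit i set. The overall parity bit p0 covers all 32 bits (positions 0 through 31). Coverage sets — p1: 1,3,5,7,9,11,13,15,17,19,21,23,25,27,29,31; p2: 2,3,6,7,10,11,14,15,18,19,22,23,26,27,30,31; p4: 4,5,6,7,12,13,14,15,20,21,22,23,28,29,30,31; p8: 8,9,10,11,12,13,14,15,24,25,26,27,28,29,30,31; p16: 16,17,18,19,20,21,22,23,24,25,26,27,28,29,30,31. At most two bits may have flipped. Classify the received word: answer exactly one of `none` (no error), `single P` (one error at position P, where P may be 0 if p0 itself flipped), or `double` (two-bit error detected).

double

s1: b1⊕b3⊕b5⊕b7⊕b9⊕b11⊕b13⊕b15⊕b17⊕b19⊕b21⊕b23⊕b25⊕b27⊕b29⊕b31 = 0⊕1⊕0⊕0⊕0⊕0⊕1⊕1⊕0⊕1⊕1⊕0⊕0⊕0⊕0⊕0 = 1
s2: b2⊕b3⊕b6⊕b7⊕b10⊕b11⊕b14⊕b15⊕b18⊕b19⊕b22⊕b23⊕b26⊕b27⊕b30⊕b31 = 0⊕1⊕0⊕0⊕0⊕0⊕1⊕1⊕1⊕1⊕1⊕0⊕0⊕0⊕1⊕0 = 1
s4: b4⊕b5⊕b6⊕b7⊕b12⊕b13⊕b14⊕b15⊕b20⊕b21⊕b22⊕b23⊕b28⊕b29⊕b30⊕b31 = 0⊕0⊕0⊕0⊕0⊕1⊕1⊕1⊕0⊕1⊕1⊕0⊕1⊕0⊕1⊕0 = 1
s8: b8⊕b9⊕b10⊕b11⊕b12⊕b13⊕b14⊕b15⊕b24⊕b25⊕b26⊕b27⊕b28⊕b29⊕b30⊕b31 = 0⊕0⊕0⊕0⊕0⊕1⊕1⊕1⊕1⊕0⊕0⊕0⊕1⊕0⊕1⊕0 = 0
s16: b16⊕b17⊕b18⊕b19⊕b20⊕b21⊕b22⊕b23⊕b24⊕b25⊕b26⊕b27⊕b28⊕b29⊕b30⊕b31 = 1⊕0⊕1⊕1⊕0⊕1⊕1⊕0⊕1⊕0⊕0⊕0⊕1⊕0⊕1⊕0 = 0
Syndrome (s16...s1) = 00111 → position 7.
Overall parity (XOR of all 32 bits, including p0): 0⊕0⊕0⊕1⊕0⊕0⊕0⊕0⊕0⊕0⊕0⊕0⊕0⊕1⊕1⊕1⊕1⊕0⊕1⊕1⊕0⊕1⊕1⊕0⊕1⊕0⊕0⊕0⊕1⊕0⊕1⊕0 = 0
Overall=0, syndrome position=7 → double-bit error detected (uncorrectable).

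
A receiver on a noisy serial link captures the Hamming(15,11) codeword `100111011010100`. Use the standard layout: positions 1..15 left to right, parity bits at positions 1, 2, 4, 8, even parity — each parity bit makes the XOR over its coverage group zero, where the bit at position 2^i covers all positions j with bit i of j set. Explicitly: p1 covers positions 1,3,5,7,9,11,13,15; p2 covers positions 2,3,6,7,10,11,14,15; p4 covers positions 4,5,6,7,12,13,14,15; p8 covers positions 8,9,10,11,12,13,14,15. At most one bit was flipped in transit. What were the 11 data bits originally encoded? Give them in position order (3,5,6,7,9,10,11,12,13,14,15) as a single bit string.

s1: b1⊕b3⊕b5⊕b7⊕b9⊕b11⊕b13⊕b15 = 1⊕0⊕1⊕0⊕1⊕1⊕1⊕0 = 1
s2: b2⊕b3⊕b6⊕b7⊕b10⊕b11⊕b14⊕b15 = 0⊕0⊕1⊕0⊕0⊕1⊕0⊕0 = 0
s4: b4⊕b5⊕b6⊕b7⊕b12⊕b13⊕b14⊕b15 = 1⊕1⊕1⊕0⊕0⊕1⊕0⊕0 = 0
s8: b8⊕b9⊕b10⊕b11⊕b12⊕b13⊕b14⊕b15 = 1⊕1⊕0⊕1⊕0⊕1⊕0⊕0 = 0
Syndrome (s8...s1) = 0001 → position 1.
Flip bit 1: corrected codeword = 000111011010100
Data bits at positions 3,5,6,7,9,10,11,12,13,14,15: 01101010100

01101010100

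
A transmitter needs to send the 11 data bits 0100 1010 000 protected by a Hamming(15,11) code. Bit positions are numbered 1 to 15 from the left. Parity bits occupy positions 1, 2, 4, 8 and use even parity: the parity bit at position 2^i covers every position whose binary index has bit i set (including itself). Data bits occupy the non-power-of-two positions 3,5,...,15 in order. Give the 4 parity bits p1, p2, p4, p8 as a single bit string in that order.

Place data bits at non-power-of-two positions: b3=0, b5=1, b6=0, b7=0, b9=1, b10=0, b11=1, b12=0, b13=0, b14=0, b15=0.
p1 = XOR of data positions {3,5,7,9,11,13,15} = 0⊕1⊕0⊕1⊕1⊕0⊕0 = 1
p2 = XOR of data positions {3,6,7,10,11,14,15} = 0⊕0⊕0⊕0⊕1⊕0⊕0 = 1
p4 = XOR of data positions {5,6,7,12,13,14,15} = 1⊕0⊕0⊕0⊕0⊕0⊕0 = 1
p8 = XOR of data positions {9,10,11,12,13,14,15} = 1⊕0⊕1⊕0⊕0⊕0⊕0 = 0
Parity bits p1,p2,p4,p8 = 1110

1110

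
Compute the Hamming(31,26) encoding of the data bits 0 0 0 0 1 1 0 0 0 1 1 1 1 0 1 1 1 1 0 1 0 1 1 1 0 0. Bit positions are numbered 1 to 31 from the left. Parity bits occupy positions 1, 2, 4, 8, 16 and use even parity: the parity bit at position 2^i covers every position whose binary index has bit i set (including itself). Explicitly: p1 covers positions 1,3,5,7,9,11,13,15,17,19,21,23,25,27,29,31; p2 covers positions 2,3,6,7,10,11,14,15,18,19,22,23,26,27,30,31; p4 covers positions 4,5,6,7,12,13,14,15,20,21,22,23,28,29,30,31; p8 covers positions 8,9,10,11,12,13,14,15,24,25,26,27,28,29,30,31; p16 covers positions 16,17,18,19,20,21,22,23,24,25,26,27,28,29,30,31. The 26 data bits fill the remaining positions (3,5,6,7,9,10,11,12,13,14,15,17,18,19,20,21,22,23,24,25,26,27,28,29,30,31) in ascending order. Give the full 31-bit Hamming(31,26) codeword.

0100000011000110110111101011100

Place data bits at non-power-of-two positions: b3=0, b5=0, b6=0, b7=0, b9=1, b10=1, b11=0, b12=0, b13=0, b14=1, b15=1, b17=1, b18=1, b19=0, b20=1, b21=1, b22=1, b23=1, b24=0, b25=1, b26=0, b27=1, b28=1, b29=1, b30=0, b31=0.
p1 = XOR of data positions {3,5,7,9,11,13,15,17,19,21,23,25,27,29,31} = 0⊕0⊕0⊕1⊕0⊕0⊕1⊕1⊕0⊕1⊕1⊕1⊕1⊕1⊕0 = 0
p2 = XOR of data positions {3,6,7,10,11,14,15,18,19,22,23,26,27,30,31} = 0⊕0⊕0⊕1⊕0⊕1⊕1⊕1⊕0⊕1⊕1⊕0⊕1⊕0⊕0 = 1
p4 = XOR of data positions {5,6,7,12,13,14,15,20,21,22,23,28,29,30,31} = 0⊕0⊕0⊕0⊕0⊕1⊕1⊕1⊕1⊕1⊕1⊕1⊕1⊕0⊕0 = 0
p8 = XOR of data positions {9,10,11,12,13,14,15,24,25,26,27,28,29,30,31} = 1⊕1⊕0⊕0⊕0⊕1⊕1⊕0⊕1⊕0⊕1⊕1⊕1⊕0⊕0 = 0
p16 = XOR of data positions {17,18,19,20,21,22,23,24,25,26,27,28,29,30,31} = 1⊕1⊕0⊕1⊕1⊕1⊕1⊕0⊕1⊕0⊕1⊕1⊕1⊕0⊕0 = 0
Codeword b1..b31 = 0100000011000110110111101011100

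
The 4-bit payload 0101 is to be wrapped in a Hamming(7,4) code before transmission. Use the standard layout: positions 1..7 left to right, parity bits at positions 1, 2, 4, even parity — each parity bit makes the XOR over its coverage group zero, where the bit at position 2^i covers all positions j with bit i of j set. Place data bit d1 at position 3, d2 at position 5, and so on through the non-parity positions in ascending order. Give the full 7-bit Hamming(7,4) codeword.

Place data bits at non-power-of-two positions: b3=0, b5=1, b6=0, b7=1.
p1 = XOR of data positions {3,5,7} = 0⊕1⊕1 = 0
p2 = XOR of data positions {3,6,7} = 0⊕0⊕1 = 1
p4 = XOR of data positions {5,6,7} = 1⊕0⊕1 = 0
Codeword b1..b7 = 0100101

0100101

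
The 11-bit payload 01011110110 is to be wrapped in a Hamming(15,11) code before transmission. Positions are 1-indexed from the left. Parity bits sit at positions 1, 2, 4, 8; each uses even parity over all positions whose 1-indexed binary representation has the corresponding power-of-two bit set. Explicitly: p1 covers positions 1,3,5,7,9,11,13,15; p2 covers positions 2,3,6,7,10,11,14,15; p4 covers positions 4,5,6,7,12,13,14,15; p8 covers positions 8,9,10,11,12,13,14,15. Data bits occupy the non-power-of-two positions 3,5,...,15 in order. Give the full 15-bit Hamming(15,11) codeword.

100010111110110

Place data bits at non-power-of-two positions: b3=0, b5=1, b6=0, b7=1, b9=1, b10=1, b11=1, b12=0, b13=1, b14=1, b15=0.
p1 = XOR of data positions {3,5,7,9,11,13,15} = 0⊕1⊕1⊕1⊕1⊕1⊕0 = 1
p2 = XOR of data positions {3,6,7,10,11,14,15} = 0⊕0⊕1⊕1⊕1⊕1⊕0 = 0
p4 = XOR of data positions {5,6,7,12,13,14,15} = 1⊕0⊕1⊕0⊕1⊕1⊕0 = 0
p8 = XOR of data positions {9,10,11,12,13,14,15} = 1⊕1⊕1⊕0⊕1⊕1⊕0 = 1
Codeword b1..b15 = 100010111110110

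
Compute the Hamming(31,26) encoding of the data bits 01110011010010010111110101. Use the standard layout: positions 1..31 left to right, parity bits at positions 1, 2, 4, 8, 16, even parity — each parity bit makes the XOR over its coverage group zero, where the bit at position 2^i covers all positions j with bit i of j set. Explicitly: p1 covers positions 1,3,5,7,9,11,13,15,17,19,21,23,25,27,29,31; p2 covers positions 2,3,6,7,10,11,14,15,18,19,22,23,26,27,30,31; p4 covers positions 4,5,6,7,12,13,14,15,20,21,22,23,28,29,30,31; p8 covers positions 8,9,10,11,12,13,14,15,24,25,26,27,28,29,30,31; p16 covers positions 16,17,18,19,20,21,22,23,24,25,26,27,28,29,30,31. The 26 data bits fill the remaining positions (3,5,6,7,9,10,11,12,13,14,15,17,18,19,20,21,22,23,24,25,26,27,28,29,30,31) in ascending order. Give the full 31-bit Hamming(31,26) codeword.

1101111100110101010010111110101

Place data bits at non-power-of-two positions: b3=0, b5=1, b6=1, b7=1, b9=0, b10=0, b11=1, b12=1, b13=0, b14=1, b15=0, b17=0, b18=1, b19=0, b20=0, b21=1, b22=0, b23=1, b24=1, b25=1, b26=1, b27=1, b28=0, b29=1, b30=0, b31=1.
p1 = XOR of data positions {3,5,7,9,11,13,15,17,19,21,23,25,27,29,31} = 0⊕1⊕1⊕0⊕1⊕0⊕0⊕0⊕0⊕1⊕1⊕1⊕1⊕1⊕1 = 1
p2 = XOR of data positions {3,6,7,10,11,14,15,18,19,22,23,26,27,30,31} = 0⊕1⊕1⊕0⊕1⊕1⊕0⊕1⊕0⊕0⊕1⊕1⊕1⊕0⊕1 = 1
p4 = XOR of data positions {5,6,7,12,13,14,15,20,21,22,23,28,29,30,31} = 1⊕1⊕1⊕1⊕0⊕1⊕0⊕0⊕1⊕0⊕1⊕0⊕1⊕0⊕1 = 1
p8 = XOR of data positions {9,10,11,12,13,14,15,24,25,26,27,28,29,30,31} = 0⊕0⊕1⊕1⊕0⊕1⊕0⊕1⊕1⊕1⊕1⊕0⊕1⊕0⊕1 = 1
p16 = XOR of data positions {17,18,19,20,21,22,23,24,25,26,27,28,29,30,31} = 0⊕1⊕0⊕0⊕1⊕0⊕1⊕1⊕1⊕1⊕1⊕0⊕1⊕0⊕1 = 1
Codeword b1..b31 = 1101111100110101010010111110101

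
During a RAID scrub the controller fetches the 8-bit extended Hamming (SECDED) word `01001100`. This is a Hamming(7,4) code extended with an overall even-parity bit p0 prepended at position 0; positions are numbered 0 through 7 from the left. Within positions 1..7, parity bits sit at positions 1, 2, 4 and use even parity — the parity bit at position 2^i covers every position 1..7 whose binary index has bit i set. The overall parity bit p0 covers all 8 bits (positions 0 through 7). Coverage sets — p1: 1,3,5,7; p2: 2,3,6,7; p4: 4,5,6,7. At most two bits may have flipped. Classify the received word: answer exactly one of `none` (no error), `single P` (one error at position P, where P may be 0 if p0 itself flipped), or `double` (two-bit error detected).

s1: b1⊕b3⊕b5⊕b7 = 1⊕0⊕1⊕0 = 0
s2: b2⊕b3⊕b6⊕b7 = 0⊕0⊕0⊕0 = 0
s4: b4⊕b5⊕b6⊕b7 = 1⊕1⊕0⊕0 = 0
Syndrome (s4...s1) = 000 → position 0 (no error).
Overall parity (XOR of all 8 bits, including p0): 0⊕1⊕0⊕0⊕1⊕1⊕0⊕0 = 1
Overall=1, syndrome position=0 → single-bit error at position 0.

single 0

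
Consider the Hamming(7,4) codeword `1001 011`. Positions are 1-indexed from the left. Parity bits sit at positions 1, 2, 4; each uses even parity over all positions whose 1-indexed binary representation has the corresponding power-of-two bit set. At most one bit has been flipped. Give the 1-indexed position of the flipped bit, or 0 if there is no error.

s1: b1⊕b3⊕b5⊕b7 = 1⊕0⊕0⊕1 = 0
s2: b2⊕b3⊕b6⊕b7 = 0⊕0⊕1⊕1 = 0
s4: b4⊕b5⊕b6⊕b7 = 1⊕0⊕1⊕1 = 1
Syndrome (s4...s1) = 100 → position 4.

4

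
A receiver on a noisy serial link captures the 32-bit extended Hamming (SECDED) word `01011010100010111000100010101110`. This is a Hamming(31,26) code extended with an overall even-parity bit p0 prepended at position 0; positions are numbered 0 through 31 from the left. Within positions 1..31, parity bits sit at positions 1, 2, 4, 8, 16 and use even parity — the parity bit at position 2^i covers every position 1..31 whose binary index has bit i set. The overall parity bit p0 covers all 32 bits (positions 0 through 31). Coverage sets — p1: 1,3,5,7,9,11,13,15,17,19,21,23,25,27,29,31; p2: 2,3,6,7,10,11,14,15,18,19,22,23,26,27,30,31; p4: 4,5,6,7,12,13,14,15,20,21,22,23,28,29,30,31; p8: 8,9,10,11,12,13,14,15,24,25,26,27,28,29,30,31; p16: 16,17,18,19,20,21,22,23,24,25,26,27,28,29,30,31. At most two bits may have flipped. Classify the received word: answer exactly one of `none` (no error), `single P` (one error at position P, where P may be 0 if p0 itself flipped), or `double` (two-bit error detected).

single 28

s1: b1⊕b3⊕b5⊕b7⊕b9⊕b11⊕b13⊕b15⊕b17⊕b19⊕b21⊕b23⊕b25⊕b27⊕b29⊕b31 = 1⊕1⊕0⊕0⊕0⊕0⊕0⊕1⊕0⊕0⊕0⊕0⊕0⊕0⊕1⊕0 = 0
s2: b2⊕b3⊕b6⊕b7⊕b10⊕b11⊕b14⊕b15⊕b18⊕b19⊕b22⊕b23⊕b26⊕b27⊕b30⊕b31 = 0⊕1⊕1⊕0⊕0⊕0⊕1⊕1⊕0⊕0⊕0⊕0⊕1⊕0⊕1⊕0 = 0
s4: b4⊕b5⊕b6⊕b7⊕b12⊕b13⊕b14⊕b15⊕b20⊕b21⊕b22⊕b23⊕b28⊕b29⊕b30⊕b31 = 1⊕0⊕1⊕0⊕1⊕0⊕1⊕1⊕1⊕0⊕0⊕0⊕1⊕1⊕1⊕0 = 1
s8: b8⊕b9⊕b10⊕b11⊕b12⊕b13⊕b14⊕b15⊕b24⊕b25⊕b26⊕b27⊕b28⊕b29⊕b30⊕b31 = 1⊕0⊕0⊕0⊕1⊕0⊕1⊕1⊕1⊕0⊕1⊕0⊕1⊕1⊕1⊕0 = 1
s16: b16⊕b17⊕b18⊕b19⊕b20⊕b21⊕b22⊕b23⊕b24⊕b25⊕b26⊕b27⊕b28⊕b29⊕b30⊕b31 = 1⊕0⊕0⊕0⊕1⊕0⊕0⊕0⊕1⊕0⊕1⊕0⊕1⊕1⊕1⊕0 = 1
Syndrome (s16...s1) = 11100 → position 28.
Overall parity (XOR of all 32 bits, including p0): 0⊕1⊕0⊕1⊕1⊕0⊕1⊕0⊕1⊕0⊕0⊕0⊕1⊕0⊕1⊕1⊕1⊕0⊕0⊕0⊕1⊕0⊕0⊕0⊕1⊕0⊕1⊕0⊕1⊕1⊕1⊕0 = 1
Overall=1, syndrome position=28 → single-bit error at position 28.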